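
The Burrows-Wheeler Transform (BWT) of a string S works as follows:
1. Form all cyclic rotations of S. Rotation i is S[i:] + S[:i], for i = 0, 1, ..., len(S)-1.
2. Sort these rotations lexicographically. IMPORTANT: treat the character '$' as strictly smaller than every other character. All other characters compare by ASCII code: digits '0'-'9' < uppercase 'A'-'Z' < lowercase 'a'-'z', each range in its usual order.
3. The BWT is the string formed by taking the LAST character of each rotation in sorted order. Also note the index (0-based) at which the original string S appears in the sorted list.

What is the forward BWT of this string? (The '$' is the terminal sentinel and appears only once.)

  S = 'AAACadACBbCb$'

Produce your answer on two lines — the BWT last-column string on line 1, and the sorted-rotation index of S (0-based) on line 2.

All 13 rotations (rotation i = S[i:]+S[:i]):
  rot[0] = AAACadACBbCb$
  rot[1] = AACadACBbCb$A
  rot[2] = ACadACBbCb$AA
  rot[3] = CadACBbCb$AAA
  rot[4] = adACBbCb$AAAC
  rot[5] = dACBbCb$AAACa
  rot[6] = ACBbCb$AAACad
  rot[7] = CBbCb$AAACadA
  rot[8] = BbCb$AAACadAC
  rot[9] = bCb$AAACadACB
  rot[10] = Cb$AAACadACBb
  rot[11] = b$AAACadACBbC
  rot[12] = $AAACadACBbCb
Sorted (with $ < everything):
  sorted[0] = $AAACadACBbCb  (last char: 'b')
  sorted[1] = AAACadACBbCb$  (last char: '$')
  sorted[2] = AACadACBbCb$A  (last char: 'A')
  sorted[3] = ACBbCb$AAACad  (last char: 'd')
  sorted[4] = ACadACBbCb$AA  (last char: 'A')
  sorted[5] = BbCb$AAACadAC  (last char: 'C')
  sorted[6] = CBbCb$AAACadA  (last char: 'A')
  sorted[7] = CadACBbCb$AAA  (last char: 'A')
  sorted[8] = Cb$AAACadACBb  (last char: 'b')
  sorted[9] = adACBbCb$AAAC  (last char: 'C')
  sorted[10] = b$AAACadACBbC  (last char: 'C')
  sorted[11] = bCb$AAACadACB  (last char: 'B')
  sorted[12] = dACBbCb$AAACa  (last char: 'a')
Last column: b$AdACAAbCCBa
Original string S is at sorted index 1

Answer: b$AdACAAbCCBa
1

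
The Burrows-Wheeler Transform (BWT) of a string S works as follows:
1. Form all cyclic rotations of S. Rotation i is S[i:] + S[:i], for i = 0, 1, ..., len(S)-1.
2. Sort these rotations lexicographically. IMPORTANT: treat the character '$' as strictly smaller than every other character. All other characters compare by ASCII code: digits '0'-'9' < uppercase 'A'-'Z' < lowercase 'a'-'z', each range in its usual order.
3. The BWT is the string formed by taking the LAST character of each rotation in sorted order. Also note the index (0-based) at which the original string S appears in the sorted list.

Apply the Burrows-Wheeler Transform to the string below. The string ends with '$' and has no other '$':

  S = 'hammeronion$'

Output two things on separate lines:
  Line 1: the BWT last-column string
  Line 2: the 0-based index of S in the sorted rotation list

All 12 rotations (rotation i = S[i:]+S[:i]):
  rot[0] = hammeronion$
  rot[1] = ammeronion$h
  rot[2] = mmeronion$ha
  rot[3] = meronion$ham
  rot[4] = eronion$hamm
  rot[5] = ronion$hamme
  rot[6] = onion$hammer
  rot[7] = nion$hammero
  rot[8] = ion$hammeron
  rot[9] = on$hammeroni
  rot[10] = n$hammeronio
  rot[11] = $hammeronion
Sorted (with $ < everything):
  sorted[0] = $hammeronion  (last char: 'n')
  sorted[1] = ammeronion$h  (last char: 'h')
  sorted[2] = eronion$hamm  (last char: 'm')
  sorted[3] = hammeronion$  (last char: '$')
  sorted[4] = ion$hammeron  (last char: 'n')
  sorted[5] = meronion$ham  (last char: 'm')
  sorted[6] = mmeronion$ha  (last char: 'a')
  sorted[7] = n$hammeronio  (last char: 'o')
  sorted[8] = nion$hammero  (last char: 'o')
  sorted[9] = on$hammeroni  (last char: 'i')
  sorted[10] = onion$hammer  (last char: 'r')
  sorted[11] = ronion$hamme  (last char: 'e')
Last column: nhm$nmaooire
Original string S is at sorted index 3

Answer: nhm$nmaooire
3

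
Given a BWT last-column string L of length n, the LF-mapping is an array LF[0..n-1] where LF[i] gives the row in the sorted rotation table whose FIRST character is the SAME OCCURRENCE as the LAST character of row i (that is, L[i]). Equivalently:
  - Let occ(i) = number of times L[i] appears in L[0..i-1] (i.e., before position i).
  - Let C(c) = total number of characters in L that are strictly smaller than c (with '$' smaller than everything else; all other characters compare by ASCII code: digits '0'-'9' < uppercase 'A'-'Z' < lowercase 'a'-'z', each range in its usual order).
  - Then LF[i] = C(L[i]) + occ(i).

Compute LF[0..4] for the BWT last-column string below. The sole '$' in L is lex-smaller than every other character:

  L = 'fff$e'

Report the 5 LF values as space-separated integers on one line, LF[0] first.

Char counts: '$':1, 'e':1, 'f':3
C (first-col start): C('$')=0, C('e')=1, C('f')=2
L[0]='f': occ=0, LF[0]=C('f')+0=2+0=2
L[1]='f': occ=1, LF[1]=C('f')+1=2+1=3
L[2]='f': occ=2, LF[2]=C('f')+2=2+2=4
L[3]='$': occ=0, LF[3]=C('$')+0=0+0=0
L[4]='e': occ=0, LF[4]=C('e')+0=1+0=1

Answer: 2 3 4 0 1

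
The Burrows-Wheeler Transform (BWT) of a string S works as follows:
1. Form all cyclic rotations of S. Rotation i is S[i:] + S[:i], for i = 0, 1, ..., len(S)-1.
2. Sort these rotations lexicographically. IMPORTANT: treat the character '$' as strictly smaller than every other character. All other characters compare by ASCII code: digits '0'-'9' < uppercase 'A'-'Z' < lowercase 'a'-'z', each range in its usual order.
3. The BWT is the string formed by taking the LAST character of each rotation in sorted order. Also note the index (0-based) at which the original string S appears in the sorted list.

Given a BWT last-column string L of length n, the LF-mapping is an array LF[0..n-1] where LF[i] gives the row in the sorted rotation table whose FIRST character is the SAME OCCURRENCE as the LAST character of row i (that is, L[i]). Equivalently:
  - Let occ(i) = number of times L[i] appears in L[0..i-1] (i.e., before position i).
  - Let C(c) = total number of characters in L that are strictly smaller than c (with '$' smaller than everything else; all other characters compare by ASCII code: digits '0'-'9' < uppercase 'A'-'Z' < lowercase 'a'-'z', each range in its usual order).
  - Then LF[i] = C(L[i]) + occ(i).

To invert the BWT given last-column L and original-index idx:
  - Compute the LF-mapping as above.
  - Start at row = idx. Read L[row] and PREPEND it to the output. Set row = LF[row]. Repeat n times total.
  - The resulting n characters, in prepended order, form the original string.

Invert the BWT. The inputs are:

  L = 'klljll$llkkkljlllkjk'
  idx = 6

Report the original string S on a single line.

Answer: kljjllkllkljlkklllk$

Derivation:
LF mapping: 4 10 11 1 12 13 0 14 15 5 6 7 16 2 17 18 19 8 3 9
Walk LF starting at row 6, prepending L[row]:
  step 1: row=6, L[6]='$', prepend. Next row=LF[6]=0
  step 2: row=0, L[0]='k', prepend. Next row=LF[0]=4
  step 3: row=4, L[4]='l', prepend. Next row=LF[4]=12
  step 4: row=12, L[12]='l', prepend. Next row=LF[12]=16
  step 5: row=16, L[16]='l', prepend. Next row=LF[16]=19
  step 6: row=19, L[19]='k', prepend. Next row=LF[19]=9
  step 7: row=9, L[9]='k', prepend. Next row=LF[9]=5
  step 8: row=5, L[5]='l', prepend. Next row=LF[5]=13
  step 9: row=13, L[13]='j', prepend. Next row=LF[13]=2
  step 10: row=2, L[2]='l', prepend. Next row=LF[2]=11
  step 11: row=11, L[11]='k', prepend. Next row=LF[11]=7
  step 12: row=7, L[7]='l', prepend. Next row=LF[7]=14
  step 13: row=14, L[14]='l', prepend. Next row=LF[14]=17
  step 14: row=17, L[17]='k', prepend. Next row=LF[17]=8
  step 15: row=8, L[8]='l', prepend. Next row=LF[8]=15
  step 16: row=15, L[15]='l', prepend. Next row=LF[15]=18
  step 17: row=18, L[18]='j', prepend. Next row=LF[18]=3
  step 18: row=3, L[3]='j', prepend. Next row=LF[3]=1
  step 19: row=1, L[1]='l', prepend. Next row=LF[1]=10
  step 20: row=10, L[10]='k', prepend. Next row=LF[10]=6
Reversed output: kljjllkllkljlkklllk$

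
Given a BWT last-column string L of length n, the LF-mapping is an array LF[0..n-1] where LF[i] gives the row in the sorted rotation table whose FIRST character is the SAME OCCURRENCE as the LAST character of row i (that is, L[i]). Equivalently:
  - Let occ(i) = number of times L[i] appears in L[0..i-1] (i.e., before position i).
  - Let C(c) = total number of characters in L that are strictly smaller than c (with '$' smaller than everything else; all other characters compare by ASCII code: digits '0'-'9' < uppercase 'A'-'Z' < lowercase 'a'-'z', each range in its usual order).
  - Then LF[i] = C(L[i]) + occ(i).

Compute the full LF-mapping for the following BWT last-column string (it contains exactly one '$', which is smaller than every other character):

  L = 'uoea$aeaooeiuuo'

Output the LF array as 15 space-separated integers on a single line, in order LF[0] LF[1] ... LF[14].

Answer: 12 8 4 1 0 2 5 3 9 10 6 7 13 14 11

Derivation:
Char counts: '$':1, 'a':3, 'e':3, 'i':1, 'o':4, 'u':3
C (first-col start): C('$')=0, C('a')=1, C('e')=4, C('i')=7, C('o')=8, C('u')=12
L[0]='u': occ=0, LF[0]=C('u')+0=12+0=12
L[1]='o': occ=0, LF[1]=C('o')+0=8+0=8
L[2]='e': occ=0, LF[2]=C('e')+0=4+0=4
L[3]='a': occ=0, LF[3]=C('a')+0=1+0=1
L[4]='$': occ=0, LF[4]=C('$')+0=0+0=0
L[5]='a': occ=1, LF[5]=C('a')+1=1+1=2
L[6]='e': occ=1, LF[6]=C('e')+1=4+1=5
L[7]='a': occ=2, LF[7]=C('a')+2=1+2=3
L[8]='o': occ=1, LF[8]=C('o')+1=8+1=9
L[9]='o': occ=2, LF[9]=C('o')+2=8+2=10
L[10]='e': occ=2, LF[10]=C('e')+2=4+2=6
L[11]='i': occ=0, LF[11]=C('i')+0=7+0=7
L[12]='u': occ=1, LF[12]=C('u')+1=12+1=13
L[13]='u': occ=2, LF[13]=C('u')+2=12+2=14
L[14]='o': occ=3, LF[14]=C('o')+3=8+3=11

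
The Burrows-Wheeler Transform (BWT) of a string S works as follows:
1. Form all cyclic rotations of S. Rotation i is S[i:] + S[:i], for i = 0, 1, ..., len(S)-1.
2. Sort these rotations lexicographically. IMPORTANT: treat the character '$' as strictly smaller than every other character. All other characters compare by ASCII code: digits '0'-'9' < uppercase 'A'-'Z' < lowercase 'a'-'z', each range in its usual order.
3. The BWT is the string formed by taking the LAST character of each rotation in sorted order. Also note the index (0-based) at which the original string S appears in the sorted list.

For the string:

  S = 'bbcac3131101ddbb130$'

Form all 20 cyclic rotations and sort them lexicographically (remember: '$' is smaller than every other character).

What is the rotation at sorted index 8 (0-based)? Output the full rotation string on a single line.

All 20 rotations (rotation i = S[i:]+S[:i]):
  rot[0] = bbcac3131101ddbb130$
  rot[1] = bcac3131101ddbb130$b
  rot[2] = cac3131101ddbb130$bb
  rot[3] = ac3131101ddbb130$bbc
  rot[4] = c3131101ddbb130$bbca
  rot[5] = 3131101ddbb130$bbcac
  rot[6] = 131101ddbb130$bbcac3
  rot[7] = 31101ddbb130$bbcac31
  rot[8] = 1101ddbb130$bbcac313
  rot[9] = 101ddbb130$bbcac3131
  rot[10] = 01ddbb130$bbcac31311
  rot[11] = 1ddbb130$bbcac313110
  rot[12] = ddbb130$bbcac3131101
  rot[13] = dbb130$bbcac3131101d
  rot[14] = bb130$bbcac3131101dd
  rot[15] = b130$bbcac3131101ddb
  rot[16] = 130$bbcac3131101ddbb
  rot[17] = 30$bbcac3131101ddbb1
  rot[18] = 0$bbcac3131101ddbb13
  rot[19] = $bbcac3131101ddbb130
Sorted (with $ < everything):
  sorted[0] = $bbcac3131101ddbb130
  sorted[1] = 0$bbcac3131101ddbb13
  sorted[2] = 01ddbb130$bbcac31311
  sorted[3] = 101ddbb130$bbcac3131
  sorted[4] = 1101ddbb130$bbcac313
  sorted[5] = 130$bbcac3131101ddbb
  sorted[6] = 131101ddbb130$bbcac3
  sorted[7] = 1ddbb130$bbcac313110
  sorted[8] = 30$bbcac3131101ddbb1
  sorted[9] = 31101ddbb130$bbcac31
  sorted[10] = 3131101ddbb130$bbcac
  sorted[11] = ac3131101ddbb130$bbc
  sorted[12] = b130$bbcac3131101ddb
  sorted[13] = bb130$bbcac3131101dd
  sorted[14] = bbcac3131101ddbb130$
  sorted[15] = bcac3131101ddbb130$b
  sorted[16] = c3131101ddbb130$bbca
  sorted[17] = cac3131101ddbb130$bb
  sorted[18] = dbb130$bbcac3131101d
  sorted[19] = ddbb130$bbcac3131101
sorted[8] = 30$bbcac3131101ddbb1

Answer: 30$bbcac3131101ddbb1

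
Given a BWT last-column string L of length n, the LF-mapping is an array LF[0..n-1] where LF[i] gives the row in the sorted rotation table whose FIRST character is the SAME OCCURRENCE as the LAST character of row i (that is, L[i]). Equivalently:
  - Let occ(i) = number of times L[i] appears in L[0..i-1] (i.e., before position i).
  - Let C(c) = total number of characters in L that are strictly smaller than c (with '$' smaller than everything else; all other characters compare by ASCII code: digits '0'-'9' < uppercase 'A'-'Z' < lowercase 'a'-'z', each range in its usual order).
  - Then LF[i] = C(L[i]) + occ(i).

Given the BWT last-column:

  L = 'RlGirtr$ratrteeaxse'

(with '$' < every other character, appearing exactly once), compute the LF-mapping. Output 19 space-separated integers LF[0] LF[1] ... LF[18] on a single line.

Char counts: '$':1, 'G':1, 'R':1, 'a':2, 'e':3, 'i':1, 'l':1, 'r':4, 's':1, 't':3, 'x':1
C (first-col start): C('$')=0, C('G')=1, C('R')=2, C('a')=3, C('e')=5, C('i')=8, C('l')=9, C('r')=10, C('s')=14, C('t')=15, C('x')=18
L[0]='R': occ=0, LF[0]=C('R')+0=2+0=2
L[1]='l': occ=0, LF[1]=C('l')+0=9+0=9
L[2]='G': occ=0, LF[2]=C('G')+0=1+0=1
L[3]='i': occ=0, LF[3]=C('i')+0=8+0=8
L[4]='r': occ=0, LF[4]=C('r')+0=10+0=10
L[5]='t': occ=0, LF[5]=C('t')+0=15+0=15
L[6]='r': occ=1, LF[6]=C('r')+1=10+1=11
L[7]='$': occ=0, LF[7]=C('$')+0=0+0=0
L[8]='r': occ=2, LF[8]=C('r')+2=10+2=12
L[9]='a': occ=0, LF[9]=C('a')+0=3+0=3
L[10]='t': occ=1, LF[10]=C('t')+1=15+1=16
L[11]='r': occ=3, LF[11]=C('r')+3=10+3=13
L[12]='t': occ=2, LF[12]=C('t')+2=15+2=17
L[13]='e': occ=0, LF[13]=C('e')+0=5+0=5
L[14]='e': occ=1, LF[14]=C('e')+1=5+1=6
L[15]='a': occ=1, LF[15]=C('a')+1=3+1=4
L[16]='x': occ=0, LF[16]=C('x')+0=18+0=18
L[17]='s': occ=0, LF[17]=C('s')+0=14+0=14
L[18]='e': occ=2, LF[18]=C('e')+2=5+2=7

Answer: 2 9 1 8 10 15 11 0 12 3 16 13 17 5 6 4 18 14 7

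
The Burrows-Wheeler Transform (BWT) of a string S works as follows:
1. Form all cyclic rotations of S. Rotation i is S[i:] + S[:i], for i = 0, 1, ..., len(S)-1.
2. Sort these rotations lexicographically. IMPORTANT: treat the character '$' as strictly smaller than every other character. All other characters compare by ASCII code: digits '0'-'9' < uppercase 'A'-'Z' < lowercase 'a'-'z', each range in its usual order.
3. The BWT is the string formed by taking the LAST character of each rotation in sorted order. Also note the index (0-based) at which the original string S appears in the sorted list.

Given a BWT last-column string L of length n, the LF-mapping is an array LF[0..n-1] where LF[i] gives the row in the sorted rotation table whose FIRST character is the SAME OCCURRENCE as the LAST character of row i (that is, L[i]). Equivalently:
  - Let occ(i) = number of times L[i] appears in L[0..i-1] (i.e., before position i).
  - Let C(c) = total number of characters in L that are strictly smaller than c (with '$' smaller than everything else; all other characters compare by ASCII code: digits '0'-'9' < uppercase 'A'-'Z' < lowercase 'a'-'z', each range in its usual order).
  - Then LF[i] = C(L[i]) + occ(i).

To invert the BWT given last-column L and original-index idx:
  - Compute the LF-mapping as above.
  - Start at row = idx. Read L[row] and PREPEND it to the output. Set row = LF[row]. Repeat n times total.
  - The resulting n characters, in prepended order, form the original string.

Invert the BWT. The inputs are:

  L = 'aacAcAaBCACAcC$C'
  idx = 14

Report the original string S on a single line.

LF mapping: 10 11 13 1 14 2 12 5 6 3 7 4 15 8 0 9
Walk LF starting at row 14, prepending L[row]:
  step 1: row=14, L[14]='$', prepend. Next row=LF[14]=0
  step 2: row=0, L[0]='a', prepend. Next row=LF[0]=10
  step 3: row=10, L[10]='C', prepend. Next row=LF[10]=7
  step 4: row=7, L[7]='B', prepend. Next row=LF[7]=5
  step 5: row=5, L[5]='A', prepend. Next row=LF[5]=2
  step 6: row=2, L[2]='c', prepend. Next row=LF[2]=13
  step 7: row=13, L[13]='C', prepend. Next row=LF[13]=8
  step 8: row=8, L[8]='C', prepend. Next row=LF[8]=6
  step 9: row=6, L[6]='a', prepend. Next row=LF[6]=12
  step 10: row=12, L[12]='c', prepend. Next row=LF[12]=15
  step 11: row=15, L[15]='C', prepend. Next row=LF[15]=9
  step 12: row=9, L[9]='A', prepend. Next row=LF[9]=3
  step 13: row=3, L[3]='A', prepend. Next row=LF[3]=1
  step 14: row=1, L[1]='a', prepend. Next row=LF[1]=11
  step 15: row=11, L[11]='A', prepend. Next row=LF[11]=4
  step 16: row=4, L[4]='c', prepend. Next row=LF[4]=14
Reversed output: cAaAACcaCCcABCa$

Answer: cAaAACcaCCcABCa$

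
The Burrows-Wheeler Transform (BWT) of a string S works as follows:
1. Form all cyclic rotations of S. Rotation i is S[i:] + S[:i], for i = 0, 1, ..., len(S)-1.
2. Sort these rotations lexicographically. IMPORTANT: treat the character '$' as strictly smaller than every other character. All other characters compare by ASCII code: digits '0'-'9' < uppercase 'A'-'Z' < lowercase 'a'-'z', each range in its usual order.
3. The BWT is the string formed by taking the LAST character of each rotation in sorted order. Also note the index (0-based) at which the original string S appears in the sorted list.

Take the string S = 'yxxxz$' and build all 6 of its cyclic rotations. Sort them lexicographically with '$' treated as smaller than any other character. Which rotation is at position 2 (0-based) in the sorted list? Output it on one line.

All 6 rotations (rotation i = S[i:]+S[:i]):
  rot[0] = yxxxz$
  rot[1] = xxxz$y
  rot[2] = xxz$yx
  rot[3] = xz$yxx
  rot[4] = z$yxxx
  rot[5] = $yxxxz
Sorted (with $ < everything):
  sorted[0] = $yxxxz
  sorted[1] = xxxz$y
  sorted[2] = xxz$yx
  sorted[3] = xz$yxx
  sorted[4] = yxxxz$
  sorted[5] = z$yxxx
sorted[2] = xxz$yx

Answer: xxz$yx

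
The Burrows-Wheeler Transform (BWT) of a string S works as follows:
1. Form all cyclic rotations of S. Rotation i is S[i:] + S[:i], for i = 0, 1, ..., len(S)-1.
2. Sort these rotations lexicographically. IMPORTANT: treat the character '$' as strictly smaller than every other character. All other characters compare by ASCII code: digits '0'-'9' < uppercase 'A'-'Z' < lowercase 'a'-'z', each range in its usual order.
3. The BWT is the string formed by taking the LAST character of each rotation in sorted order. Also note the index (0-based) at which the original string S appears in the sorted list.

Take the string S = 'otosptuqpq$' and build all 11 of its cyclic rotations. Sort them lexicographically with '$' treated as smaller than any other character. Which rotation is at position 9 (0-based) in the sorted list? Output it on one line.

Answer: tuqpq$otosp

Derivation:
All 11 rotations (rotation i = S[i:]+S[:i]):
  rot[0] = otosptuqpq$
  rot[1] = tosptuqpq$o
  rot[2] = osptuqpq$ot
  rot[3] = sptuqpq$oto
  rot[4] = ptuqpq$otos
  rot[5] = tuqpq$otosp
  rot[6] = uqpq$otospt
  rot[7] = qpq$otosptu
  rot[8] = pq$otosptuq
  rot[9] = q$otosptuqp
  rot[10] = $otosptuqpq
Sorted (with $ < everything):
  sorted[0] = $otosptuqpq
  sorted[1] = osptuqpq$ot
  sorted[2] = otosptuqpq$
  sorted[3] = pq$otosptuq
  sorted[4] = ptuqpq$otos
  sorted[5] = q$otosptuqp
  sorted[6] = qpq$otosptu
  sorted[7] = sptuqpq$oto
  sorted[8] = tosptuqpq$o
  sorted[9] = tuqpq$otosp
  sorted[10] = uqpq$otospt
sorted[9] = tuqpq$otosp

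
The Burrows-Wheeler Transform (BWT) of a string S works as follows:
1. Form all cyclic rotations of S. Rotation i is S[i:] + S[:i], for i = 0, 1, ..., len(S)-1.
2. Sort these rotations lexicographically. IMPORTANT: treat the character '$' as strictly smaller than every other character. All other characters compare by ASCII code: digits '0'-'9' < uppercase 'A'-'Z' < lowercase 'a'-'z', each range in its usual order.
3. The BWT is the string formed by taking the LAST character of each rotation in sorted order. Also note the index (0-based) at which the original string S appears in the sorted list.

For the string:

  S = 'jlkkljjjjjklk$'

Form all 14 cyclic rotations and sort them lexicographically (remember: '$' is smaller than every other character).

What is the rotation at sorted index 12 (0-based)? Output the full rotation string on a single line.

All 14 rotations (rotation i = S[i:]+S[:i]):
  rot[0] = jlkkljjjjjklk$
  rot[1] = lkkljjjjjklk$j
  rot[2] = kkljjjjjklk$jl
  rot[3] = kljjjjjklk$jlk
  rot[4] = ljjjjjklk$jlkk
  rot[5] = jjjjjklk$jlkkl
  rot[6] = jjjjklk$jlkklj
  rot[7] = jjjklk$jlkkljj
  rot[8] = jjklk$jlkkljjj
  rot[9] = jklk$jlkkljjjj
  rot[10] = klk$jlkkljjjjj
  rot[11] = lk$jlkkljjjjjk
  rot[12] = k$jlkkljjjjjkl
  rot[13] = $jlkkljjjjjklk
Sorted (with $ < everything):
  sorted[0] = $jlkkljjjjjklk
  sorted[1] = jjjjjklk$jlkkl
  sorted[2] = jjjjklk$jlkklj
  sorted[3] = jjjklk$jlkkljj
  sorted[4] = jjklk$jlkkljjj
  sorted[5] = jklk$jlkkljjjj
  sorted[6] = jlkkljjjjjklk$
  sorted[7] = k$jlkkljjjjjkl
  sorted[8] = kkljjjjjklk$jl
  sorted[9] = kljjjjjklk$jlk
  sorted[10] = klk$jlkkljjjjj
  sorted[11] = ljjjjjklk$jlkk
  sorted[12] = lk$jlkkljjjjjk
  sorted[13] = lkkljjjjjklk$j
sorted[12] = lk$jlkkljjjjjk

Answer: lk$jlkkljjjjjk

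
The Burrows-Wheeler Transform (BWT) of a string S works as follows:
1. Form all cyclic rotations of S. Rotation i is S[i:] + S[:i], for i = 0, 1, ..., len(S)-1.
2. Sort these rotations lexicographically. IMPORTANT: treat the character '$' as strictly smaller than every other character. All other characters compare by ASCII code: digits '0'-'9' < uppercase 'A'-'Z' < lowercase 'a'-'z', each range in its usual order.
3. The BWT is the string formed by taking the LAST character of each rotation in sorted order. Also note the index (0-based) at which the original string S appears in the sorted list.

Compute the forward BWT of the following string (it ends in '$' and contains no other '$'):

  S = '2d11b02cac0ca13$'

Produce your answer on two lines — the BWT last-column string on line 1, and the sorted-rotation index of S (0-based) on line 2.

Answer: 3bcda10$1cc1a022
7

Derivation:
All 16 rotations (rotation i = S[i:]+S[:i]):
  rot[0] = 2d11b02cac0ca13$
  rot[1] = d11b02cac0ca13$2
  rot[2] = 11b02cac0ca13$2d
  rot[3] = 1b02cac0ca13$2d1
  rot[4] = b02cac0ca13$2d11
  rot[5] = 02cac0ca13$2d11b
  rot[6] = 2cac0ca13$2d11b0
  rot[7] = cac0ca13$2d11b02
  rot[8] = ac0ca13$2d11b02c
  rot[9] = c0ca13$2d11b02ca
  rot[10] = 0ca13$2d11b02cac
  rot[11] = ca13$2d11b02cac0
  rot[12] = a13$2d11b02cac0c
  rot[13] = 13$2d11b02cac0ca
  rot[14] = 3$2d11b02cac0ca1
  rot[15] = $2d11b02cac0ca13
Sorted (with $ < everything):
  sorted[0] = $2d11b02cac0ca13  (last char: '3')
  sorted[1] = 02cac0ca13$2d11b  (last char: 'b')
  sorted[2] = 0ca13$2d11b02cac  (last char: 'c')
  sorted[3] = 11b02cac0ca13$2d  (last char: 'd')
  sorted[4] = 13$2d11b02cac0ca  (last char: 'a')
  sorted[5] = 1b02cac0ca13$2d1  (last char: '1')
  sorted[6] = 2cac0ca13$2d11b0  (last char: '0')
  sorted[7] = 2d11b02cac0ca13$  (last char: '$')
  sorted[8] = 3$2d11b02cac0ca1  (last char: '1')
  sorted[9] = a13$2d11b02cac0c  (last char: 'c')
  sorted[10] = ac0ca13$2d11b02c  (last char: 'c')
  sorted[11] = b02cac0ca13$2d11  (last char: '1')
  sorted[12] = c0ca13$2d11b02ca  (last char: 'a')
  sorted[13] = ca13$2d11b02cac0  (last char: '0')
  sorted[14] = cac0ca13$2d11b02  (last char: '2')
  sorted[15] = d11b02cac0ca13$2  (last char: '2')
Last column: 3bcda10$1cc1a022
Original string S is at sorted index 7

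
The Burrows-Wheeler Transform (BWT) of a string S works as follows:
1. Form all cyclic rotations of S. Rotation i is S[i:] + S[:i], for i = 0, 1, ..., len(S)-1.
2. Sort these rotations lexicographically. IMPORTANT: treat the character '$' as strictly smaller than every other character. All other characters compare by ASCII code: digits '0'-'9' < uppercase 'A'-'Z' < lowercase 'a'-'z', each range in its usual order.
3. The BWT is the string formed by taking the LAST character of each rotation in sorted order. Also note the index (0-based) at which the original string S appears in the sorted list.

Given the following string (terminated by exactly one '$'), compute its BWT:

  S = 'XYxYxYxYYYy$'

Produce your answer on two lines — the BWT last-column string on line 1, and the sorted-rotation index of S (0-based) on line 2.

All 12 rotations (rotation i = S[i:]+S[:i]):
  rot[0] = XYxYxYxYYYy$
  rot[1] = YxYxYxYYYy$X
  rot[2] = xYxYxYYYy$XY
  rot[3] = YxYxYYYy$XYx
  rot[4] = xYxYYYy$XYxY
  rot[5] = YxYYYy$XYxYx
  rot[6] = xYYYy$XYxYxY
  rot[7] = YYYy$XYxYxYx
  rot[8] = YYy$XYxYxYxY
  rot[9] = Yy$XYxYxYxYY
  rot[10] = y$XYxYxYxYYY
  rot[11] = $XYxYxYxYYYy
Sorted (with $ < everything):
  sorted[0] = $XYxYxYxYYYy  (last char: 'y')
  sorted[1] = XYxYxYxYYYy$  (last char: '$')
  sorted[2] = YYYy$XYxYxYx  (last char: 'x')
  sorted[3] = YYy$XYxYxYxY  (last char: 'Y')
  sorted[4] = YxYYYy$XYxYx  (last char: 'x')
  sorted[5] = YxYxYYYy$XYx  (last char: 'x')
  sorted[6] = YxYxYxYYYy$X  (last char: 'X')
  sorted[7] = Yy$XYxYxYxYY  (last char: 'Y')
  sorted[8] = xYYYy$XYxYxY  (last char: 'Y')
  sorted[9] = xYxYYYy$XYxY  (last char: 'Y')
  sorted[10] = xYxYxYYYy$XY  (last char: 'Y')
  sorted[11] = y$XYxYxYxYYY  (last char: 'Y')
Last column: y$xYxxXYYYYY
Original string S is at sorted index 1

Answer: y$xYxxXYYYYY
1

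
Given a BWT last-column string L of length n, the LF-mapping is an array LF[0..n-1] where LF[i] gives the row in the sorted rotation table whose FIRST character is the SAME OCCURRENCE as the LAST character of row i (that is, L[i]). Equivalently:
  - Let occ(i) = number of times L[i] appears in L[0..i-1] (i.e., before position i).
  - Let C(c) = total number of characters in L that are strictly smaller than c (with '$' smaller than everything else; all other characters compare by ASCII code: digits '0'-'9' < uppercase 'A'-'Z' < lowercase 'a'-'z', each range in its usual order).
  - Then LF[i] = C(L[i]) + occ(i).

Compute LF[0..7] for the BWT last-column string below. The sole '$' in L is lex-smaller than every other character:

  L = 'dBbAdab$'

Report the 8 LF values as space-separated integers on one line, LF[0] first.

Char counts: '$':1, 'A':1, 'B':1, 'a':1, 'b':2, 'd':2
C (first-col start): C('$')=0, C('A')=1, C('B')=2, C('a')=3, C('b')=4, C('d')=6
L[0]='d': occ=0, LF[0]=C('d')+0=6+0=6
L[1]='B': occ=0, LF[1]=C('B')+0=2+0=2
L[2]='b': occ=0, LF[2]=C('b')+0=4+0=4
L[3]='A': occ=0, LF[3]=C('A')+0=1+0=1
L[4]='d': occ=1, LF[4]=C('d')+1=6+1=7
L[5]='a': occ=0, LF[5]=C('a')+0=3+0=3
L[6]='b': occ=1, LF[6]=C('b')+1=4+1=5
L[7]='$': occ=0, LF[7]=C('$')+0=0+0=0

Answer: 6 2 4 1 7 3 5 0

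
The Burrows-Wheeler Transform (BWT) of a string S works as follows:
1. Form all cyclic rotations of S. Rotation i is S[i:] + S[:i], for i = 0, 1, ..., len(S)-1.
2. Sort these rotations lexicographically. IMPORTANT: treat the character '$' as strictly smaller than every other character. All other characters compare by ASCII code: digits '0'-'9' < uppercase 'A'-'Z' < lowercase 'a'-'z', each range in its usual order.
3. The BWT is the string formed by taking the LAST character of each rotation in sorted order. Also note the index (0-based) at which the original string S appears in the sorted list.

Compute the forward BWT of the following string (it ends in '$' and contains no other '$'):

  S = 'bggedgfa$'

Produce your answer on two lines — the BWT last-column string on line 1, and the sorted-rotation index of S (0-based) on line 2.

All 9 rotations (rotation i = S[i:]+S[:i]):
  rot[0] = bggedgfa$
  rot[1] = ggedgfa$b
  rot[2] = gedgfa$bg
  rot[3] = edgfa$bgg
  rot[4] = dgfa$bgge
  rot[5] = gfa$bgged
  rot[6] = fa$bggedg
  rot[7] = a$bggedgf
  rot[8] = $bggedgfa
Sorted (with $ < everything):
  sorted[0] = $bggedgfa  (last char: 'a')
  sorted[1] = a$bggedgf  (last char: 'f')
  sorted[2] = bggedgfa$  (last char: '$')
  sorted[3] = dgfa$bgge  (last char: 'e')
  sorted[4] = edgfa$bgg  (last char: 'g')
  sorted[5] = fa$bggedg  (last char: 'g')
  sorted[6] = gedgfa$bg  (last char: 'g')
  sorted[7] = gfa$bgged  (last char: 'd')
  sorted[8] = ggedgfa$b  (last char: 'b')
Last column: af$egggdb
Original string S is at sorted index 2

Answer: af$egggdb
2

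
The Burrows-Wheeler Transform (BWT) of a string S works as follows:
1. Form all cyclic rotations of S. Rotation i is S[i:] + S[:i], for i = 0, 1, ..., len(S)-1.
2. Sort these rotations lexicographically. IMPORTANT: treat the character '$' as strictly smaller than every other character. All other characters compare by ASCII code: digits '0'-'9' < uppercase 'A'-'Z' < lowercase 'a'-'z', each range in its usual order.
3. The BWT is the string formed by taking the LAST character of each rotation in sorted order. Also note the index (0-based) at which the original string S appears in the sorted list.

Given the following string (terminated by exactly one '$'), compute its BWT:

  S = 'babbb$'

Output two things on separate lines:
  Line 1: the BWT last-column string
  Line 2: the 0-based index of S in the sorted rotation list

All 6 rotations (rotation i = S[i:]+S[:i]):
  rot[0] = babbb$
  rot[1] = abbb$b
  rot[2] = bbb$ba
  rot[3] = bb$bab
  rot[4] = b$babb
  rot[5] = $babbb
Sorted (with $ < everything):
  sorted[0] = $babbb  (last char: 'b')
  sorted[1] = abbb$b  (last char: 'b')
  sorted[2] = b$babb  (last char: 'b')
  sorted[3] = babbb$  (last char: '$')
  sorted[4] = bb$bab  (last char: 'b')
  sorted[5] = bbb$ba  (last char: 'a')
Last column: bbb$ba
Original string S is at sorted index 3

Answer: bbb$ba
3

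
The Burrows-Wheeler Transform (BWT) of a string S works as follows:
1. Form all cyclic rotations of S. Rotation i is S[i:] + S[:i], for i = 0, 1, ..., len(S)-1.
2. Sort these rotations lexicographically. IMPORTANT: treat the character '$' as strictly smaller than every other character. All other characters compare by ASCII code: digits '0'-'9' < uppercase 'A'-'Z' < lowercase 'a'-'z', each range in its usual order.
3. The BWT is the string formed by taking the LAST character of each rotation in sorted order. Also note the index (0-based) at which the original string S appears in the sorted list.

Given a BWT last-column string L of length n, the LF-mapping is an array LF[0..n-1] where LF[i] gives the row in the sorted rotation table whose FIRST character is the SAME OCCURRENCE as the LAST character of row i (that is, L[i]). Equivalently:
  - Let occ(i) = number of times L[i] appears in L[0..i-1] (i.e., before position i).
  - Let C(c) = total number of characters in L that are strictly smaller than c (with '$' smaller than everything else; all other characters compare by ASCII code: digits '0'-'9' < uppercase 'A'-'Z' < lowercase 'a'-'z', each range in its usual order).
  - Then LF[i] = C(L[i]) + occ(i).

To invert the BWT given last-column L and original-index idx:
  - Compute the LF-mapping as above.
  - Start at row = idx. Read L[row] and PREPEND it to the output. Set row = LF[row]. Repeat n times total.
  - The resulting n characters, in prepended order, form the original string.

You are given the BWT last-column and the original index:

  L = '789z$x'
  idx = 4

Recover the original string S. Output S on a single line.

LF mapping: 1 2 3 5 0 4
Walk LF starting at row 4, prepending L[row]:
  step 1: row=4, L[4]='$', prepend. Next row=LF[4]=0
  step 2: row=0, L[0]='7', prepend. Next row=LF[0]=1
  step 3: row=1, L[1]='8', prepend. Next row=LF[1]=2
  step 4: row=2, L[2]='9', prepend. Next row=LF[2]=3
  step 5: row=3, L[3]='z', prepend. Next row=LF[3]=5
  step 6: row=5, L[5]='x', prepend. Next row=LF[5]=4
Reversed output: xz987$

Answer: xz987$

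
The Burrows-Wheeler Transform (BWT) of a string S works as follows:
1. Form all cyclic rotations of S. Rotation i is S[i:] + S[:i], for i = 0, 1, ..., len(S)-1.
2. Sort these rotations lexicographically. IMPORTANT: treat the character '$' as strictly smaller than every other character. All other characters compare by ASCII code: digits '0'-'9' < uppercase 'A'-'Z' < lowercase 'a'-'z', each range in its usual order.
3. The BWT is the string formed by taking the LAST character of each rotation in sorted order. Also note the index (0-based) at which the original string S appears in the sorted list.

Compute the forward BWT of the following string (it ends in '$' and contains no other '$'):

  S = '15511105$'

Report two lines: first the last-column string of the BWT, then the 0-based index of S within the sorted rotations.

All 9 rotations (rotation i = S[i:]+S[:i]):
  rot[0] = 15511105$
  rot[1] = 5511105$1
  rot[2] = 511105$15
  rot[3] = 11105$155
  rot[4] = 1105$1551
  rot[5] = 105$15511
  rot[6] = 05$155111
  rot[7] = 5$1551110
  rot[8] = $15511105
Sorted (with $ < everything):
  sorted[0] = $15511105  (last char: '5')
  sorted[1] = 05$155111  (last char: '1')
  sorted[2] = 105$15511  (last char: '1')
  sorted[3] = 1105$1551  (last char: '1')
  sorted[4] = 11105$155  (last char: '5')
  sorted[5] = 15511105$  (last char: '$')
  sorted[6] = 5$1551110  (last char: '0')
  sorted[7] = 511105$15  (last char: '5')
  sorted[8] = 5511105$1  (last char: '1')
Last column: 51115$051
Original string S is at sorted index 5

Answer: 51115$051
5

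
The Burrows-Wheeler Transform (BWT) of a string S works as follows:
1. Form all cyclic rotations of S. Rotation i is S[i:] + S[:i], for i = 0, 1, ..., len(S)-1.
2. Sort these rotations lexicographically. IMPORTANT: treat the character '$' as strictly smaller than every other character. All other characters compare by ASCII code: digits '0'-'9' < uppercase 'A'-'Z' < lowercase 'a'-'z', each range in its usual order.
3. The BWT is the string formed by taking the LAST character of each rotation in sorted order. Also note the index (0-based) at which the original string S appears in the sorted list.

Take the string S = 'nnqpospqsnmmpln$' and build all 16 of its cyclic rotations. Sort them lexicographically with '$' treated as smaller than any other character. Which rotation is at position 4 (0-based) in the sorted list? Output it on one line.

All 16 rotations (rotation i = S[i:]+S[:i]):
  rot[0] = nnqpospqsnmmpln$
  rot[1] = nqpospqsnmmpln$n
  rot[2] = qpospqsnmmpln$nn
  rot[3] = pospqsnmmpln$nnq
  rot[4] = ospqsnmmpln$nnqp
  rot[5] = spqsnmmpln$nnqpo
  rot[6] = pqsnmmpln$nnqpos
  rot[7] = qsnmmpln$nnqposp
  rot[8] = snmmpln$nnqpospq
  rot[9] = nmmpln$nnqpospqs
  rot[10] = mmpln$nnqpospqsn
  rot[11] = mpln$nnqpospqsnm
  rot[12] = pln$nnqpospqsnmm
  rot[13] = ln$nnqpospqsnmmp
  rot[14] = n$nnqpospqsnmmpl
  rot[15] = $nnqpospqsnmmpln
Sorted (with $ < everything):
  sorted[0] = $nnqpospqsnmmpln
  sorted[1] = ln$nnqpospqsnmmp
  sorted[2] = mmpln$nnqpospqsn
  sorted[3] = mpln$nnqpospqsnm
  sorted[4] = n$nnqpospqsnmmpl
  sorted[5] = nmmpln$nnqpospqs
  sorted[6] = nnqpospqsnmmpln$
  sorted[7] = nqpospqsnmmpln$n
  sorted[8] = ospqsnmmpln$nnqp
  sorted[9] = pln$nnqpospqsnmm
  sorted[10] = pospqsnmmpln$nnq
  sorted[11] = pqsnmmpln$nnqpos
  sorted[12] = qpospqsnmmpln$nn
  sorted[13] = qsnmmpln$nnqposp
  sorted[14] = snmmpln$nnqpospq
  sorted[15] = spqsnmmpln$nnqpo
sorted[4] = n$nnqpospqsnmmpl

Answer: n$nnqpospqsnmmpl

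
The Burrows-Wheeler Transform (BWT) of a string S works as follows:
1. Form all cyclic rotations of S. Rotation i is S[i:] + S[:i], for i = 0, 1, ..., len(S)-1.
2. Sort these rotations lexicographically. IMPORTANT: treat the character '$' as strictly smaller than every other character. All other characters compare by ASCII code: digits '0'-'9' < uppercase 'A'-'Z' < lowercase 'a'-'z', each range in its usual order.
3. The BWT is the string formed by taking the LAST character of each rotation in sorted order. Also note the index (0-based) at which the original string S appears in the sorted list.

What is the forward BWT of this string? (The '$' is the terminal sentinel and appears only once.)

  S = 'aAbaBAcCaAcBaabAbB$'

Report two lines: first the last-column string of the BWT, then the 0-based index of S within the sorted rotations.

Answer: BbaaBbacc$CbBaaAAAA
9

Derivation:
All 19 rotations (rotation i = S[i:]+S[:i]):
  rot[0] = aAbaBAcCaAcBaabAbB$
  rot[1] = AbaBAcCaAcBaabAbB$a
  rot[2] = baBAcCaAcBaabAbB$aA
  rot[3] = aBAcCaAcBaabAbB$aAb
  rot[4] = BAcCaAcBaabAbB$aAba
  rot[5] = AcCaAcBaabAbB$aAbaB
  rot[6] = cCaAcBaabAbB$aAbaBA
  rot[7] = CaAcBaabAbB$aAbaBAc
  rot[8] = aAcBaabAbB$aAbaBAcC
  rot[9] = AcBaabAbB$aAbaBAcCa
  rot[10] = cBaabAbB$aAbaBAcCaA
  rot[11] = BaabAbB$aAbaBAcCaAc
  rot[12] = aabAbB$aAbaBAcCaAcB
  rot[13] = abAbB$aAbaBAcCaAcBa
  rot[14] = bAbB$aAbaBAcCaAcBaa
  rot[15] = AbB$aAbaBAcCaAcBaab
  rot[16] = bB$aAbaBAcCaAcBaabA
  rot[17] = B$aAbaBAcCaAcBaabAb
  rot[18] = $aAbaBAcCaAcBaabAbB
Sorted (with $ < everything):
  sorted[0] = $aAbaBAcCaAcBaabAbB  (last char: 'B')
  sorted[1] = AbB$aAbaBAcCaAcBaab  (last char: 'b')
  sorted[2] = AbaBAcCaAcBaabAbB$a  (last char: 'a')
  sorted[3] = AcBaabAbB$aAbaBAcCa  (last char: 'a')
  sorted[4] = AcCaAcBaabAbB$aAbaB  (last char: 'B')
  sorted[5] = B$aAbaBAcCaAcBaabAb  (last char: 'b')
  sorted[6] = BAcCaAcBaabAbB$aAba  (last char: 'a')
  sorted[7] = BaabAbB$aAbaBAcCaAc  (last char: 'c')
  sorted[8] = CaAcBaabAbB$aAbaBAc  (last char: 'c')
  sorted[9] = aAbaBAcCaAcBaabAbB$  (last char: '$')
  sorted[10] = aAcBaabAbB$aAbaBAcC  (last char: 'C')
  sorted[11] = aBAcCaAcBaabAbB$aAb  (last char: 'b')
  sorted[12] = aabAbB$aAbaBAcCaAcB  (last char: 'B')
  sorted[13] = abAbB$aAbaBAcCaAcBa  (last char: 'a')
  sorted[14] = bAbB$aAbaBAcCaAcBaa  (last char: 'a')
  sorted[15] = bB$aAbaBAcCaAcBaabA  (last char: 'A')
  sorted[16] = baBAcCaAcBaabAbB$aA  (last char: 'A')
  sorted[17] = cBaabAbB$aAbaBAcCaA  (last char: 'A')
  sorted[18] = cCaAcBaabAbB$aAbaBA  (last char: 'A')
Last column: BbaaBbacc$CbBaaAAAA
Original string S is at sorted index 9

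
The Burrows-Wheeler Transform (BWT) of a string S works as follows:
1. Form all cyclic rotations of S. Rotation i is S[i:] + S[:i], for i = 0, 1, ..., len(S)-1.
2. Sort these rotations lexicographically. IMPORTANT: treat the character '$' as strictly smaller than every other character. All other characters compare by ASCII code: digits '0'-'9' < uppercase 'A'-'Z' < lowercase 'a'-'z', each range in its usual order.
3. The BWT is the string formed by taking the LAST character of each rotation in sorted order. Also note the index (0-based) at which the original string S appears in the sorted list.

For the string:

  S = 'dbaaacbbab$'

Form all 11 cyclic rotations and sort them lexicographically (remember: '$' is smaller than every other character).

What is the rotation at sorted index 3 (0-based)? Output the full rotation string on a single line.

All 11 rotations (rotation i = S[i:]+S[:i]):
  rot[0] = dbaaacbbab$
  rot[1] = baaacbbab$d
  rot[2] = aaacbbab$db
  rot[3] = aacbbab$dba
  rot[4] = acbbab$dbaa
  rot[5] = cbbab$dbaaa
  rot[6] = bbab$dbaaac
  rot[7] = bab$dbaaacb
  rot[8] = ab$dbaaacbb
  rot[9] = b$dbaaacbba
  rot[10] = $dbaaacbbab
Sorted (with $ < everything):
  sorted[0] = $dbaaacbbab
  sorted[1] = aaacbbab$db
  sorted[2] = aacbbab$dba
  sorted[3] = ab$dbaaacbb
  sorted[4] = acbbab$dbaa
  sorted[5] = b$dbaaacbba
  sorted[6] = baaacbbab$d
  sorted[7] = bab$dbaaacb
  sorted[8] = bbab$dbaaac
  sorted[9] = cbbab$dbaaa
  sorted[10] = dbaaacbbab$
sorted[3] = ab$dbaaacbb

Answer: ab$dbaaacbb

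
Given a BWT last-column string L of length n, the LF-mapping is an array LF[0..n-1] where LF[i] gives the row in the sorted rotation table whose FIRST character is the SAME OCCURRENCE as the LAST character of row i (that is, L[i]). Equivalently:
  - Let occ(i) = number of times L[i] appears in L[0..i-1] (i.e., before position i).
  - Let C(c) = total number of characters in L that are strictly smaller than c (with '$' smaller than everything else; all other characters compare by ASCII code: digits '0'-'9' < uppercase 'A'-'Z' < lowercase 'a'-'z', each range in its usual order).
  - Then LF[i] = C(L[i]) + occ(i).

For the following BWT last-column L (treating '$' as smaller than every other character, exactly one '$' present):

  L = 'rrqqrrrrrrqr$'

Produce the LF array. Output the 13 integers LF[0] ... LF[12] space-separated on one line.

Char counts: '$':1, 'q':3, 'r':9
C (first-col start): C('$')=0, C('q')=1, C('r')=4
L[0]='r': occ=0, LF[0]=C('r')+0=4+0=4
L[1]='r': occ=1, LF[1]=C('r')+1=4+1=5
L[2]='q': occ=0, LF[2]=C('q')+0=1+0=1
L[3]='q': occ=1, LF[3]=C('q')+1=1+1=2
L[4]='r': occ=2, LF[4]=C('r')+2=4+2=6
L[5]='r': occ=3, LF[5]=C('r')+3=4+3=7
L[6]='r': occ=4, LF[6]=C('r')+4=4+4=8
L[7]='r': occ=5, LF[7]=C('r')+5=4+5=9
L[8]='r': occ=6, LF[8]=C('r')+6=4+6=10
L[9]='r': occ=7, LF[9]=C('r')+7=4+7=11
L[10]='q': occ=2, LF[10]=C('q')+2=1+2=3
L[11]='r': occ=8, LF[11]=C('r')+8=4+8=12
L[12]='$': occ=0, LF[12]=C('$')+0=0+0=0

Answer: 4 5 1 2 6 7 8 9 10 11 3 12 0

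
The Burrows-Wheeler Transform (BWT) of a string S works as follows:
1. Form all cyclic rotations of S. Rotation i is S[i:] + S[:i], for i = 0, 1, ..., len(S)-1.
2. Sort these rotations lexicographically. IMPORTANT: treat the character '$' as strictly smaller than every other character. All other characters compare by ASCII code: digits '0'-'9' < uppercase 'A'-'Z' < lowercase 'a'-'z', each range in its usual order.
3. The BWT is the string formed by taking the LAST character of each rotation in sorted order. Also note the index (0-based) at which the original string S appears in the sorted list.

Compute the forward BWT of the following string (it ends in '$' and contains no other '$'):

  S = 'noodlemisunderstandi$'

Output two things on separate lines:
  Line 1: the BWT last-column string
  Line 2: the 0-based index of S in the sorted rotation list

Answer: itnnolddmdeua$oneriss
13

Derivation:
All 21 rotations (rotation i = S[i:]+S[:i]):
  rot[0] = noodlemisunderstandi$
  rot[1] = oodlemisunderstandi$n
  rot[2] = odlemisunderstandi$no
  rot[3] = dlemisunderstandi$noo
  rot[4] = lemisunderstandi$nood
  rot[5] = emisunderstandi$noodl
  rot[6] = misunderstandi$noodle
  rot[7] = isunderstandi$noodlem
  rot[8] = sunderstandi$noodlemi
  rot[9] = understandi$noodlemis
  rot[10] = nderstandi$noodlemisu
  rot[11] = derstandi$noodlemisun
  rot[12] = erstandi$noodlemisund
  rot[13] = rstandi$noodlemisunde
  rot[14] = standi$noodlemisunder
  rot[15] = tandi$noodlemisunders
  rot[16] = andi$noodlemisunderst
  rot[17] = ndi$noodlemisundersta
  rot[18] = di$noodlemisunderstan
  rot[19] = i$noodlemisunderstand
  rot[20] = $noodlemisunderstandi
Sorted (with $ < everything):
  sorted[0] = $noodlemisunderstandi  (last char: 'i')
  sorted[1] = andi$noodlemisunderst  (last char: 't')
  sorted[2] = derstandi$noodlemisun  (last char: 'n')
  sorted[3] = di$noodlemisunderstan  (last char: 'n')
  sorted[4] = dlemisunderstandi$noo  (last char: 'o')
  sorted[5] = emisunderstandi$noodl  (last char: 'l')
  sorted[6] = erstandi$noodlemisund  (last char: 'd')
  sorted[7] = i$noodlemisunderstand  (last char: 'd')
  sorted[8] = isunderstandi$noodlem  (last char: 'm')
  sorted[9] = lemisunderstandi$nood  (last char: 'd')
  sorted[10] = misunderstandi$noodle  (last char: 'e')
  sorted[11] = nderstandi$noodlemisu  (last char: 'u')
  sorted[12] = ndi$noodlemisundersta  (last char: 'a')
  sorted[13] = noodlemisunderstandi$  (last char: '$')
  sorted[14] = odlemisunderstandi$no  (last char: 'o')
  sorted[15] = oodlemisunderstandi$n  (last char: 'n')
  sorted[16] = rstandi$noodlemisunde  (last char: 'e')
  sorted[17] = standi$noodlemisunder  (last char: 'r')
  sorted[18] = sunderstandi$noodlemi  (last char: 'i')
  sorted[19] = tandi$noodlemisunders  (last char: 's')
  sorted[20] = understandi$noodlemis  (last char: 's')
Last column: itnnolddmdeua$oneriss
Original string S is at sorted index 13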